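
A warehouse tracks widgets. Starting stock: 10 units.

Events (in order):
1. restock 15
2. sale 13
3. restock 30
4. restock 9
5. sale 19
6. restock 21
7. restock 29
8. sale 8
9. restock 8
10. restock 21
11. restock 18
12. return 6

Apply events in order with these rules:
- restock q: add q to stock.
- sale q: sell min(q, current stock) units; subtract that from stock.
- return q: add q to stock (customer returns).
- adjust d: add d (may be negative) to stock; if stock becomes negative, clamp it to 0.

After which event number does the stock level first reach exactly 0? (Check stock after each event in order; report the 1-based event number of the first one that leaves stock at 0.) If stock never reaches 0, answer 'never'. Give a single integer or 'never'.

Processing events:
Start: stock = 10
  Event 1 (restock 15): 10 + 15 = 25
  Event 2 (sale 13): sell min(13,25)=13. stock: 25 - 13 = 12. total_sold = 13
  Event 3 (restock 30): 12 + 30 = 42
  Event 4 (restock 9): 42 + 9 = 51
  Event 5 (sale 19): sell min(19,51)=19. stock: 51 - 19 = 32. total_sold = 32
  Event 6 (restock 21): 32 + 21 = 53
  Event 7 (restock 29): 53 + 29 = 82
  Event 8 (sale 8): sell min(8,82)=8. stock: 82 - 8 = 74. total_sold = 40
  Event 9 (restock 8): 74 + 8 = 82
  Event 10 (restock 21): 82 + 21 = 103
  Event 11 (restock 18): 103 + 18 = 121
  Event 12 (return 6): 121 + 6 = 127
Final: stock = 127, total_sold = 40

Stock never reaches 0.

Answer: never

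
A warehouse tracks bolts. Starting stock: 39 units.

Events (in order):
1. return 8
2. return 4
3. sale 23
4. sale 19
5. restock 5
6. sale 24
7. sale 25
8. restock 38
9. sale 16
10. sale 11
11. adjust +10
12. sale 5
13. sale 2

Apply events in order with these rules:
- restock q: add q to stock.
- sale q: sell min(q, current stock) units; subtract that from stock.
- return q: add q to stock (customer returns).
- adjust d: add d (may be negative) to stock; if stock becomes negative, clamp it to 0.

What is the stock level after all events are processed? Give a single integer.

Answer: 14

Derivation:
Processing events:
Start: stock = 39
  Event 1 (return 8): 39 + 8 = 47
  Event 2 (return 4): 47 + 4 = 51
  Event 3 (sale 23): sell min(23,51)=23. stock: 51 - 23 = 28. total_sold = 23
  Event 4 (sale 19): sell min(19,28)=19. stock: 28 - 19 = 9. total_sold = 42
  Event 5 (restock 5): 9 + 5 = 14
  Event 6 (sale 24): sell min(24,14)=14. stock: 14 - 14 = 0. total_sold = 56
  Event 7 (sale 25): sell min(25,0)=0. stock: 0 - 0 = 0. total_sold = 56
  Event 8 (restock 38): 0 + 38 = 38
  Event 9 (sale 16): sell min(16,38)=16. stock: 38 - 16 = 22. total_sold = 72
  Event 10 (sale 11): sell min(11,22)=11. stock: 22 - 11 = 11. total_sold = 83
  Event 11 (adjust +10): 11 + 10 = 21
  Event 12 (sale 5): sell min(5,21)=5. stock: 21 - 5 = 16. total_sold = 88
  Event 13 (sale 2): sell min(2,16)=2. stock: 16 - 2 = 14. total_sold = 90
Final: stock = 14, total_sold = 90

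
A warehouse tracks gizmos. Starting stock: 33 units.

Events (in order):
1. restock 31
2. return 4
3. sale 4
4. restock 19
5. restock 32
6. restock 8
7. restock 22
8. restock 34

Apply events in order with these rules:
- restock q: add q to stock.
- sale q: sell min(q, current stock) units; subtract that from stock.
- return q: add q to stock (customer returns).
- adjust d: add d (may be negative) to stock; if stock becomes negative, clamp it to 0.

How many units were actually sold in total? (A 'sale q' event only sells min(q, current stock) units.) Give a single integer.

Processing events:
Start: stock = 33
  Event 1 (restock 31): 33 + 31 = 64
  Event 2 (return 4): 64 + 4 = 68
  Event 3 (sale 4): sell min(4,68)=4. stock: 68 - 4 = 64. total_sold = 4
  Event 4 (restock 19): 64 + 19 = 83
  Event 5 (restock 32): 83 + 32 = 115
  Event 6 (restock 8): 115 + 8 = 123
  Event 7 (restock 22): 123 + 22 = 145
  Event 8 (restock 34): 145 + 34 = 179
Final: stock = 179, total_sold = 4

Answer: 4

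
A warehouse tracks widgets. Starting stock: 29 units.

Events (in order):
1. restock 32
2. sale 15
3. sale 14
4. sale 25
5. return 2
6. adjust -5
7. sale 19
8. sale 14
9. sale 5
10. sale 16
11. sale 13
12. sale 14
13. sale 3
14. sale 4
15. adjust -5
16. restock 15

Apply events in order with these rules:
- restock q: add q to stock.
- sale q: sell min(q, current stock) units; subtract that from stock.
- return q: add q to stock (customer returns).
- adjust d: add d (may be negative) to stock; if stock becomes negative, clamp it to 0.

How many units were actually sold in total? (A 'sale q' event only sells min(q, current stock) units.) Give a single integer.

Processing events:
Start: stock = 29
  Event 1 (restock 32): 29 + 32 = 61
  Event 2 (sale 15): sell min(15,61)=15. stock: 61 - 15 = 46. total_sold = 15
  Event 3 (sale 14): sell min(14,46)=14. stock: 46 - 14 = 32. total_sold = 29
  Event 4 (sale 25): sell min(25,32)=25. stock: 32 - 25 = 7. total_sold = 54
  Event 5 (return 2): 7 + 2 = 9
  Event 6 (adjust -5): 9 + -5 = 4
  Event 7 (sale 19): sell min(19,4)=4. stock: 4 - 4 = 0. total_sold = 58
  Event 8 (sale 14): sell min(14,0)=0. stock: 0 - 0 = 0. total_sold = 58
  Event 9 (sale 5): sell min(5,0)=0. stock: 0 - 0 = 0. total_sold = 58
  Event 10 (sale 16): sell min(16,0)=0. stock: 0 - 0 = 0. total_sold = 58
  Event 11 (sale 13): sell min(13,0)=0. stock: 0 - 0 = 0. total_sold = 58
  Event 12 (sale 14): sell min(14,0)=0. stock: 0 - 0 = 0. total_sold = 58
  Event 13 (sale 3): sell min(3,0)=0. stock: 0 - 0 = 0. total_sold = 58
  Event 14 (sale 4): sell min(4,0)=0. stock: 0 - 0 = 0. total_sold = 58
  Event 15 (adjust -5): 0 + -5 = 0 (clamped to 0)
  Event 16 (restock 15): 0 + 15 = 15
Final: stock = 15, total_sold = 58

Answer: 58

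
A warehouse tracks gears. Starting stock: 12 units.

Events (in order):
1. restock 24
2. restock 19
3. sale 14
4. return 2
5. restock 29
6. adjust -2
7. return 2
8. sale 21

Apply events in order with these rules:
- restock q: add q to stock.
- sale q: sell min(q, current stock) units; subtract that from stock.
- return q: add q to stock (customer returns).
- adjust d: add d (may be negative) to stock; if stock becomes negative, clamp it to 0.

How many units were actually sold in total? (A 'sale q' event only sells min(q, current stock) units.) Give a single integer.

Answer: 35

Derivation:
Processing events:
Start: stock = 12
  Event 1 (restock 24): 12 + 24 = 36
  Event 2 (restock 19): 36 + 19 = 55
  Event 3 (sale 14): sell min(14,55)=14. stock: 55 - 14 = 41. total_sold = 14
  Event 4 (return 2): 41 + 2 = 43
  Event 5 (restock 29): 43 + 29 = 72
  Event 6 (adjust -2): 72 + -2 = 70
  Event 7 (return 2): 70 + 2 = 72
  Event 8 (sale 21): sell min(21,72)=21. stock: 72 - 21 = 51. total_sold = 35
Final: stock = 51, total_sold = 35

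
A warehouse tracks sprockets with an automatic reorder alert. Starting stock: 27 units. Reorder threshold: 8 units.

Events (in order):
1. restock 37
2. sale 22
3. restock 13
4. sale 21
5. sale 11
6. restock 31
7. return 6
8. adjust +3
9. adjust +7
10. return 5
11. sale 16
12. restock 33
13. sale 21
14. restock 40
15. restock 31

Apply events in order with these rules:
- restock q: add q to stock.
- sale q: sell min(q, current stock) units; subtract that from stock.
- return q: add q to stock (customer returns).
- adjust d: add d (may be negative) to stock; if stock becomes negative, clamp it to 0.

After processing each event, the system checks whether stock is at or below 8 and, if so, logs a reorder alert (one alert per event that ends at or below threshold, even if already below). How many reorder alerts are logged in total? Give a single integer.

Answer: 0

Derivation:
Processing events:
Start: stock = 27
  Event 1 (restock 37): 27 + 37 = 64
  Event 2 (sale 22): sell min(22,64)=22. stock: 64 - 22 = 42. total_sold = 22
  Event 3 (restock 13): 42 + 13 = 55
  Event 4 (sale 21): sell min(21,55)=21. stock: 55 - 21 = 34. total_sold = 43
  Event 5 (sale 11): sell min(11,34)=11. stock: 34 - 11 = 23. total_sold = 54
  Event 6 (restock 31): 23 + 31 = 54
  Event 7 (return 6): 54 + 6 = 60
  Event 8 (adjust +3): 60 + 3 = 63
  Event 9 (adjust +7): 63 + 7 = 70
  Event 10 (return 5): 70 + 5 = 75
  Event 11 (sale 16): sell min(16,75)=16. stock: 75 - 16 = 59. total_sold = 70
  Event 12 (restock 33): 59 + 33 = 92
  Event 13 (sale 21): sell min(21,92)=21. stock: 92 - 21 = 71. total_sold = 91
  Event 14 (restock 40): 71 + 40 = 111
  Event 15 (restock 31): 111 + 31 = 142
Final: stock = 142, total_sold = 91

Checking against threshold 8:
  After event 1: stock=64 > 8
  After event 2: stock=42 > 8
  After event 3: stock=55 > 8
  After event 4: stock=34 > 8
  After event 5: stock=23 > 8
  After event 6: stock=54 > 8
  After event 7: stock=60 > 8
  After event 8: stock=63 > 8
  After event 9: stock=70 > 8
  After event 10: stock=75 > 8
  After event 11: stock=59 > 8
  After event 12: stock=92 > 8
  After event 13: stock=71 > 8
  After event 14: stock=111 > 8
  After event 15: stock=142 > 8
Alert events: []. Count = 0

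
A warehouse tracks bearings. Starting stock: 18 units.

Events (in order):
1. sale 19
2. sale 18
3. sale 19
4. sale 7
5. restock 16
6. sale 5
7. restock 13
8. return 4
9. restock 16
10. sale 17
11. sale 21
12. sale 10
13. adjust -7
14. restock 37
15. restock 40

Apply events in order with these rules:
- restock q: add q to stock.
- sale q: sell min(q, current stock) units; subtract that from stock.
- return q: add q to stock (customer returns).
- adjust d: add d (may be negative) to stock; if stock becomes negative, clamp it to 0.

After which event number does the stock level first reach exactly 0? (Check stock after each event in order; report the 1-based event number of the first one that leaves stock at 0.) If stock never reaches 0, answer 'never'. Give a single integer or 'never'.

Processing events:
Start: stock = 18
  Event 1 (sale 19): sell min(19,18)=18. stock: 18 - 18 = 0. total_sold = 18
  Event 2 (sale 18): sell min(18,0)=0. stock: 0 - 0 = 0. total_sold = 18
  Event 3 (sale 19): sell min(19,0)=0. stock: 0 - 0 = 0. total_sold = 18
  Event 4 (sale 7): sell min(7,0)=0. stock: 0 - 0 = 0. total_sold = 18
  Event 5 (restock 16): 0 + 16 = 16
  Event 6 (sale 5): sell min(5,16)=5. stock: 16 - 5 = 11. total_sold = 23
  Event 7 (restock 13): 11 + 13 = 24
  Event 8 (return 4): 24 + 4 = 28
  Event 9 (restock 16): 28 + 16 = 44
  Event 10 (sale 17): sell min(17,44)=17. stock: 44 - 17 = 27. total_sold = 40
  Event 11 (sale 21): sell min(21,27)=21. stock: 27 - 21 = 6. total_sold = 61
  Event 12 (sale 10): sell min(10,6)=6. stock: 6 - 6 = 0. total_sold = 67
  Event 13 (adjust -7): 0 + -7 = 0 (clamped to 0)
  Event 14 (restock 37): 0 + 37 = 37
  Event 15 (restock 40): 37 + 40 = 77
Final: stock = 77, total_sold = 67

First zero at event 1.

Answer: 1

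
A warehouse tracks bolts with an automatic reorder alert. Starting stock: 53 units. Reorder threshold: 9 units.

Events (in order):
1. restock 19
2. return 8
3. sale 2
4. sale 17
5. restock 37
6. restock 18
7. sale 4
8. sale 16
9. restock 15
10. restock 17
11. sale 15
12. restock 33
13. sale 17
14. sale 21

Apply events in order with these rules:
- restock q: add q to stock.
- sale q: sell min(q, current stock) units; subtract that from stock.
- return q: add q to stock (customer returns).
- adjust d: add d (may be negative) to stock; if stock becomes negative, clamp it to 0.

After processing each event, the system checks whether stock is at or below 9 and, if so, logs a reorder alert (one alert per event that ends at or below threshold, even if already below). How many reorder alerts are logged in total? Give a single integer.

Answer: 0

Derivation:
Processing events:
Start: stock = 53
  Event 1 (restock 19): 53 + 19 = 72
  Event 2 (return 8): 72 + 8 = 80
  Event 3 (sale 2): sell min(2,80)=2. stock: 80 - 2 = 78. total_sold = 2
  Event 4 (sale 17): sell min(17,78)=17. stock: 78 - 17 = 61. total_sold = 19
  Event 5 (restock 37): 61 + 37 = 98
  Event 6 (restock 18): 98 + 18 = 116
  Event 7 (sale 4): sell min(4,116)=4. stock: 116 - 4 = 112. total_sold = 23
  Event 8 (sale 16): sell min(16,112)=16. stock: 112 - 16 = 96. total_sold = 39
  Event 9 (restock 15): 96 + 15 = 111
  Event 10 (restock 17): 111 + 17 = 128
  Event 11 (sale 15): sell min(15,128)=15. stock: 128 - 15 = 113. total_sold = 54
  Event 12 (restock 33): 113 + 33 = 146
  Event 13 (sale 17): sell min(17,146)=17. stock: 146 - 17 = 129. total_sold = 71
  Event 14 (sale 21): sell min(21,129)=21. stock: 129 - 21 = 108. total_sold = 92
Final: stock = 108, total_sold = 92

Checking against threshold 9:
  After event 1: stock=72 > 9
  After event 2: stock=80 > 9
  After event 3: stock=78 > 9
  After event 4: stock=61 > 9
  After event 5: stock=98 > 9
  After event 6: stock=116 > 9
  After event 7: stock=112 > 9
  After event 8: stock=96 > 9
  After event 9: stock=111 > 9
  After event 10: stock=128 > 9
  After event 11: stock=113 > 9
  After event 12: stock=146 > 9
  After event 13: stock=129 > 9
  After event 14: stock=108 > 9
Alert events: []. Count = 0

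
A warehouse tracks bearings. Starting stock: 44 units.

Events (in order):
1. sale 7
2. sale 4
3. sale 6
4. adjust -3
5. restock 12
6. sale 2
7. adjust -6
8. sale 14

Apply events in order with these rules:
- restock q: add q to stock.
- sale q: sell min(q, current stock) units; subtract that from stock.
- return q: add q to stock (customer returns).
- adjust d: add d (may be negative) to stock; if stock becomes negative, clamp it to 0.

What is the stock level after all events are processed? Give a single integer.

Answer: 14

Derivation:
Processing events:
Start: stock = 44
  Event 1 (sale 7): sell min(7,44)=7. stock: 44 - 7 = 37. total_sold = 7
  Event 2 (sale 4): sell min(4,37)=4. stock: 37 - 4 = 33. total_sold = 11
  Event 3 (sale 6): sell min(6,33)=6. stock: 33 - 6 = 27. total_sold = 17
  Event 4 (adjust -3): 27 + -3 = 24
  Event 5 (restock 12): 24 + 12 = 36
  Event 6 (sale 2): sell min(2,36)=2. stock: 36 - 2 = 34. total_sold = 19
  Event 7 (adjust -6): 34 + -6 = 28
  Event 8 (sale 14): sell min(14,28)=14. stock: 28 - 14 = 14. total_sold = 33
Final: stock = 14, total_sold = 33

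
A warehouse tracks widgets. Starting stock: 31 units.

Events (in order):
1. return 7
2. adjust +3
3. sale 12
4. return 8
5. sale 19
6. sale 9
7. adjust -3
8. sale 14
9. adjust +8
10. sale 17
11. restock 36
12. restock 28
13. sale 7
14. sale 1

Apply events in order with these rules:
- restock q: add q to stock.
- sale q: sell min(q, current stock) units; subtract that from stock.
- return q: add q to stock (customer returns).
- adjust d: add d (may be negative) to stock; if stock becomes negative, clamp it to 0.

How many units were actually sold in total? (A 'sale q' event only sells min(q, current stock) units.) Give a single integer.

Processing events:
Start: stock = 31
  Event 1 (return 7): 31 + 7 = 38
  Event 2 (adjust +3): 38 + 3 = 41
  Event 3 (sale 12): sell min(12,41)=12. stock: 41 - 12 = 29. total_sold = 12
  Event 4 (return 8): 29 + 8 = 37
  Event 5 (sale 19): sell min(19,37)=19. stock: 37 - 19 = 18. total_sold = 31
  Event 6 (sale 9): sell min(9,18)=9. stock: 18 - 9 = 9. total_sold = 40
  Event 7 (adjust -3): 9 + -3 = 6
  Event 8 (sale 14): sell min(14,6)=6. stock: 6 - 6 = 0. total_sold = 46
  Event 9 (adjust +8): 0 + 8 = 8
  Event 10 (sale 17): sell min(17,8)=8. stock: 8 - 8 = 0. total_sold = 54
  Event 11 (restock 36): 0 + 36 = 36
  Event 12 (restock 28): 36 + 28 = 64
  Event 13 (sale 7): sell min(7,64)=7. stock: 64 - 7 = 57. total_sold = 61
  Event 14 (sale 1): sell min(1,57)=1. stock: 57 - 1 = 56. total_sold = 62
Final: stock = 56, total_sold = 62

Answer: 62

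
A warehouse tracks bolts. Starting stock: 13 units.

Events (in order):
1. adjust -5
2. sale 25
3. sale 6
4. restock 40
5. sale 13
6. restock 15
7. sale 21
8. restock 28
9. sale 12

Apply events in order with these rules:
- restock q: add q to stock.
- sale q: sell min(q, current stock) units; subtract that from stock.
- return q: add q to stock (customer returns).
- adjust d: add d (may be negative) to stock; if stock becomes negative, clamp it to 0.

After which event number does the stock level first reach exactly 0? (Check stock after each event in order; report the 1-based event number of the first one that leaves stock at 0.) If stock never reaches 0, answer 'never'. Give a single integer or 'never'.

Processing events:
Start: stock = 13
  Event 1 (adjust -5): 13 + -5 = 8
  Event 2 (sale 25): sell min(25,8)=8. stock: 8 - 8 = 0. total_sold = 8
  Event 3 (sale 6): sell min(6,0)=0. stock: 0 - 0 = 0. total_sold = 8
  Event 4 (restock 40): 0 + 40 = 40
  Event 5 (sale 13): sell min(13,40)=13. stock: 40 - 13 = 27. total_sold = 21
  Event 6 (restock 15): 27 + 15 = 42
  Event 7 (sale 21): sell min(21,42)=21. stock: 42 - 21 = 21. total_sold = 42
  Event 8 (restock 28): 21 + 28 = 49
  Event 9 (sale 12): sell min(12,49)=12. stock: 49 - 12 = 37. total_sold = 54
Final: stock = 37, total_sold = 54

First zero at event 2.

Answer: 2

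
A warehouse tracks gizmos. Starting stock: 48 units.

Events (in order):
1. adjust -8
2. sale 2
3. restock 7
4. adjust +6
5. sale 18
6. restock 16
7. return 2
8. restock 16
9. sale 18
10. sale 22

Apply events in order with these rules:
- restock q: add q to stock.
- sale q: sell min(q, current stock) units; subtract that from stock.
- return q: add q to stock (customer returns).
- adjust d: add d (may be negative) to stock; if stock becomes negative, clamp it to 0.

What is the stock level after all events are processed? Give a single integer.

Answer: 27

Derivation:
Processing events:
Start: stock = 48
  Event 1 (adjust -8): 48 + -8 = 40
  Event 2 (sale 2): sell min(2,40)=2. stock: 40 - 2 = 38. total_sold = 2
  Event 3 (restock 7): 38 + 7 = 45
  Event 4 (adjust +6): 45 + 6 = 51
  Event 5 (sale 18): sell min(18,51)=18. stock: 51 - 18 = 33. total_sold = 20
  Event 6 (restock 16): 33 + 16 = 49
  Event 7 (return 2): 49 + 2 = 51
  Event 8 (restock 16): 51 + 16 = 67
  Event 9 (sale 18): sell min(18,67)=18. stock: 67 - 18 = 49. total_sold = 38
  Event 10 (sale 22): sell min(22,49)=22. stock: 49 - 22 = 27. total_sold = 60
Final: stock = 27, total_sold = 60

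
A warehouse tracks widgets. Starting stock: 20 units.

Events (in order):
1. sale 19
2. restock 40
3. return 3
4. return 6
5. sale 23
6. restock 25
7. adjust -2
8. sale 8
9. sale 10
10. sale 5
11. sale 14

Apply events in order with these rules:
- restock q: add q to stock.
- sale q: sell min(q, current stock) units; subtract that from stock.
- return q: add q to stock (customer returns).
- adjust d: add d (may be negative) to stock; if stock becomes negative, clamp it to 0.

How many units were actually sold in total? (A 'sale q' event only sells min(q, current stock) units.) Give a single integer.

Answer: 79

Derivation:
Processing events:
Start: stock = 20
  Event 1 (sale 19): sell min(19,20)=19. stock: 20 - 19 = 1. total_sold = 19
  Event 2 (restock 40): 1 + 40 = 41
  Event 3 (return 3): 41 + 3 = 44
  Event 4 (return 6): 44 + 6 = 50
  Event 5 (sale 23): sell min(23,50)=23. stock: 50 - 23 = 27. total_sold = 42
  Event 6 (restock 25): 27 + 25 = 52
  Event 7 (adjust -2): 52 + -2 = 50
  Event 8 (sale 8): sell min(8,50)=8. stock: 50 - 8 = 42. total_sold = 50
  Event 9 (sale 10): sell min(10,42)=10. stock: 42 - 10 = 32. total_sold = 60
  Event 10 (sale 5): sell min(5,32)=5. stock: 32 - 5 = 27. total_sold = 65
  Event 11 (sale 14): sell min(14,27)=14. stock: 27 - 14 = 13. total_sold = 79
Final: stock = 13, total_sold = 79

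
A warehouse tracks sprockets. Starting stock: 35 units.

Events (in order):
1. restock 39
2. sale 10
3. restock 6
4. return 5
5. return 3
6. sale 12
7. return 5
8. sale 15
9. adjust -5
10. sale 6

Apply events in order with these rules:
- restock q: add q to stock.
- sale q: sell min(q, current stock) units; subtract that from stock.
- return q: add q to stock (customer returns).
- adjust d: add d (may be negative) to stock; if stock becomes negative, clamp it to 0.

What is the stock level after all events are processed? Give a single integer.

Processing events:
Start: stock = 35
  Event 1 (restock 39): 35 + 39 = 74
  Event 2 (sale 10): sell min(10,74)=10. stock: 74 - 10 = 64. total_sold = 10
  Event 3 (restock 6): 64 + 6 = 70
  Event 4 (return 5): 70 + 5 = 75
  Event 5 (return 3): 75 + 3 = 78
  Event 6 (sale 12): sell min(12,78)=12. stock: 78 - 12 = 66. total_sold = 22
  Event 7 (return 5): 66 + 5 = 71
  Event 8 (sale 15): sell min(15,71)=15. stock: 71 - 15 = 56. total_sold = 37
  Event 9 (adjust -5): 56 + -5 = 51
  Event 10 (sale 6): sell min(6,51)=6. stock: 51 - 6 = 45. total_sold = 43
Final: stock = 45, total_sold = 43

Answer: 45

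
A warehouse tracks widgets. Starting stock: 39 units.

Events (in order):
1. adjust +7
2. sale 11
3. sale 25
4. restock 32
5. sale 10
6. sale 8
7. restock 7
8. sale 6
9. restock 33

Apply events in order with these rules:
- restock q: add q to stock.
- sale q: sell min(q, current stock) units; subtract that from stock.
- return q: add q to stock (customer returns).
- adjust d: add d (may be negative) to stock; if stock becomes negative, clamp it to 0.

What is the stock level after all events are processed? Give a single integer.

Answer: 58

Derivation:
Processing events:
Start: stock = 39
  Event 1 (adjust +7): 39 + 7 = 46
  Event 2 (sale 11): sell min(11,46)=11. stock: 46 - 11 = 35. total_sold = 11
  Event 3 (sale 25): sell min(25,35)=25. stock: 35 - 25 = 10. total_sold = 36
  Event 4 (restock 32): 10 + 32 = 42
  Event 5 (sale 10): sell min(10,42)=10. stock: 42 - 10 = 32. total_sold = 46
  Event 6 (sale 8): sell min(8,32)=8. stock: 32 - 8 = 24. total_sold = 54
  Event 7 (restock 7): 24 + 7 = 31
  Event 8 (sale 6): sell min(6,31)=6. stock: 31 - 6 = 25. total_sold = 60
  Event 9 (restock 33): 25 + 33 = 58
Final: stock = 58, total_sold = 60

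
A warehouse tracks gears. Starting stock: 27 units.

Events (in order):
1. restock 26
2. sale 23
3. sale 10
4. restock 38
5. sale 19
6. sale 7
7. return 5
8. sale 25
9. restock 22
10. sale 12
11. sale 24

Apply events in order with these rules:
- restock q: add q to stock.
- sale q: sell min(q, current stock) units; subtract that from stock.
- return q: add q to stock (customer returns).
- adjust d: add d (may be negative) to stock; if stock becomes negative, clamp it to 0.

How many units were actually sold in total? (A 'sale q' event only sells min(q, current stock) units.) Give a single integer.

Processing events:
Start: stock = 27
  Event 1 (restock 26): 27 + 26 = 53
  Event 2 (sale 23): sell min(23,53)=23. stock: 53 - 23 = 30. total_sold = 23
  Event 3 (sale 10): sell min(10,30)=10. stock: 30 - 10 = 20. total_sold = 33
  Event 4 (restock 38): 20 + 38 = 58
  Event 5 (sale 19): sell min(19,58)=19. stock: 58 - 19 = 39. total_sold = 52
  Event 6 (sale 7): sell min(7,39)=7. stock: 39 - 7 = 32. total_sold = 59
  Event 7 (return 5): 32 + 5 = 37
  Event 8 (sale 25): sell min(25,37)=25. stock: 37 - 25 = 12. total_sold = 84
  Event 9 (restock 22): 12 + 22 = 34
  Event 10 (sale 12): sell min(12,34)=12. stock: 34 - 12 = 22. total_sold = 96
  Event 11 (sale 24): sell min(24,22)=22. stock: 22 - 22 = 0. total_sold = 118
Final: stock = 0, total_sold = 118

Answer: 118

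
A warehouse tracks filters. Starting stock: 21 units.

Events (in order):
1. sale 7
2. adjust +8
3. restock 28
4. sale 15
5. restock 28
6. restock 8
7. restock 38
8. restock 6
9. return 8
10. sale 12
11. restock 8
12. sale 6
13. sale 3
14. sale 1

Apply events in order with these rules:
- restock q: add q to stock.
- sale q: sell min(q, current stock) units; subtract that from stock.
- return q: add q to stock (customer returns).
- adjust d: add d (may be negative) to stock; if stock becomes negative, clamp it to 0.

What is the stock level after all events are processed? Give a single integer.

Answer: 109

Derivation:
Processing events:
Start: stock = 21
  Event 1 (sale 7): sell min(7,21)=7. stock: 21 - 7 = 14. total_sold = 7
  Event 2 (adjust +8): 14 + 8 = 22
  Event 3 (restock 28): 22 + 28 = 50
  Event 4 (sale 15): sell min(15,50)=15. stock: 50 - 15 = 35. total_sold = 22
  Event 5 (restock 28): 35 + 28 = 63
  Event 6 (restock 8): 63 + 8 = 71
  Event 7 (restock 38): 71 + 38 = 109
  Event 8 (restock 6): 109 + 6 = 115
  Event 9 (return 8): 115 + 8 = 123
  Event 10 (sale 12): sell min(12,123)=12. stock: 123 - 12 = 111. total_sold = 34
  Event 11 (restock 8): 111 + 8 = 119
  Event 12 (sale 6): sell min(6,119)=6. stock: 119 - 6 = 113. total_sold = 40
  Event 13 (sale 3): sell min(3,113)=3. stock: 113 - 3 = 110. total_sold = 43
  Event 14 (sale 1): sell min(1,110)=1. stock: 110 - 1 = 109. total_sold = 44
Final: stock = 109, total_sold = 44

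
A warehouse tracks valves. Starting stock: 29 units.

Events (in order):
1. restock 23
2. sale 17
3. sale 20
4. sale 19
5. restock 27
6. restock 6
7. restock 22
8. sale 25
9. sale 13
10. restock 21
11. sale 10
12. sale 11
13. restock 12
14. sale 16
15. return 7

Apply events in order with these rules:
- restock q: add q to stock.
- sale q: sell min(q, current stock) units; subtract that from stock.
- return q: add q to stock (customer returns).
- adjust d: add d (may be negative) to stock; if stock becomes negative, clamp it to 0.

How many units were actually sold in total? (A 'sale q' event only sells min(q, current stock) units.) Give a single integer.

Processing events:
Start: stock = 29
  Event 1 (restock 23): 29 + 23 = 52
  Event 2 (sale 17): sell min(17,52)=17. stock: 52 - 17 = 35. total_sold = 17
  Event 3 (sale 20): sell min(20,35)=20. stock: 35 - 20 = 15. total_sold = 37
  Event 4 (sale 19): sell min(19,15)=15. stock: 15 - 15 = 0. total_sold = 52
  Event 5 (restock 27): 0 + 27 = 27
  Event 6 (restock 6): 27 + 6 = 33
  Event 7 (restock 22): 33 + 22 = 55
  Event 8 (sale 25): sell min(25,55)=25. stock: 55 - 25 = 30. total_sold = 77
  Event 9 (sale 13): sell min(13,30)=13. stock: 30 - 13 = 17. total_sold = 90
  Event 10 (restock 21): 17 + 21 = 38
  Event 11 (sale 10): sell min(10,38)=10. stock: 38 - 10 = 28. total_sold = 100
  Event 12 (sale 11): sell min(11,28)=11. stock: 28 - 11 = 17. total_sold = 111
  Event 13 (restock 12): 17 + 12 = 29
  Event 14 (sale 16): sell min(16,29)=16. stock: 29 - 16 = 13. total_sold = 127
  Event 15 (return 7): 13 + 7 = 20
Final: stock = 20, total_sold = 127

Answer: 127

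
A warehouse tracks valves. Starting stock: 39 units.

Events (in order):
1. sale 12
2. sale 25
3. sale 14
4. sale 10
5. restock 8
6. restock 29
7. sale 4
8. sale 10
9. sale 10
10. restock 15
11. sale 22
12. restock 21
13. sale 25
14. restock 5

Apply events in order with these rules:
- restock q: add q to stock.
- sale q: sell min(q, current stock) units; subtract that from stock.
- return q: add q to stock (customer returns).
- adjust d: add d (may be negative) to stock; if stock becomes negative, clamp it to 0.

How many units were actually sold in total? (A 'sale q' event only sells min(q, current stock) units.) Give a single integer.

Processing events:
Start: stock = 39
  Event 1 (sale 12): sell min(12,39)=12. stock: 39 - 12 = 27. total_sold = 12
  Event 2 (sale 25): sell min(25,27)=25. stock: 27 - 25 = 2. total_sold = 37
  Event 3 (sale 14): sell min(14,2)=2. stock: 2 - 2 = 0. total_sold = 39
  Event 4 (sale 10): sell min(10,0)=0. stock: 0 - 0 = 0. total_sold = 39
  Event 5 (restock 8): 0 + 8 = 8
  Event 6 (restock 29): 8 + 29 = 37
  Event 7 (sale 4): sell min(4,37)=4. stock: 37 - 4 = 33. total_sold = 43
  Event 8 (sale 10): sell min(10,33)=10. stock: 33 - 10 = 23. total_sold = 53
  Event 9 (sale 10): sell min(10,23)=10. stock: 23 - 10 = 13. total_sold = 63
  Event 10 (restock 15): 13 + 15 = 28
  Event 11 (sale 22): sell min(22,28)=22. stock: 28 - 22 = 6. total_sold = 85
  Event 12 (restock 21): 6 + 21 = 27
  Event 13 (sale 25): sell min(25,27)=25. stock: 27 - 25 = 2. total_sold = 110
  Event 14 (restock 5): 2 + 5 = 7
Final: stock = 7, total_sold = 110

Answer: 110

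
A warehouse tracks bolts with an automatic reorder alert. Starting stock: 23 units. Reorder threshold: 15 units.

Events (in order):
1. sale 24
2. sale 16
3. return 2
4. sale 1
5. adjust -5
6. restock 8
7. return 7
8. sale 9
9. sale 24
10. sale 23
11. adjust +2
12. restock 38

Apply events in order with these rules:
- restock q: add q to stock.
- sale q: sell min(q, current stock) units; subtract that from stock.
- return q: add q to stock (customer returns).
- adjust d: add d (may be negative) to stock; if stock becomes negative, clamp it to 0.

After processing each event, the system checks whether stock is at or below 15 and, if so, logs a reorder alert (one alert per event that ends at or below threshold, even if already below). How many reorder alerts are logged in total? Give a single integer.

Processing events:
Start: stock = 23
  Event 1 (sale 24): sell min(24,23)=23. stock: 23 - 23 = 0. total_sold = 23
  Event 2 (sale 16): sell min(16,0)=0. stock: 0 - 0 = 0. total_sold = 23
  Event 3 (return 2): 0 + 2 = 2
  Event 4 (sale 1): sell min(1,2)=1. stock: 2 - 1 = 1. total_sold = 24
  Event 5 (adjust -5): 1 + -5 = 0 (clamped to 0)
  Event 6 (restock 8): 0 + 8 = 8
  Event 7 (return 7): 8 + 7 = 15
  Event 8 (sale 9): sell min(9,15)=9. stock: 15 - 9 = 6. total_sold = 33
  Event 9 (sale 24): sell min(24,6)=6. stock: 6 - 6 = 0. total_sold = 39
  Event 10 (sale 23): sell min(23,0)=0. stock: 0 - 0 = 0. total_sold = 39
  Event 11 (adjust +2): 0 + 2 = 2
  Event 12 (restock 38): 2 + 38 = 40
Final: stock = 40, total_sold = 39

Checking against threshold 15:
  After event 1: stock=0 <= 15 -> ALERT
  After event 2: stock=0 <= 15 -> ALERT
  After event 3: stock=2 <= 15 -> ALERT
  After event 4: stock=1 <= 15 -> ALERT
  After event 5: stock=0 <= 15 -> ALERT
  After event 6: stock=8 <= 15 -> ALERT
  After event 7: stock=15 <= 15 -> ALERT
  After event 8: stock=6 <= 15 -> ALERT
  After event 9: stock=0 <= 15 -> ALERT
  After event 10: stock=0 <= 15 -> ALERT
  After event 11: stock=2 <= 15 -> ALERT
  After event 12: stock=40 > 15
Alert events: [1, 2, 3, 4, 5, 6, 7, 8, 9, 10, 11]. Count = 11

Answer: 11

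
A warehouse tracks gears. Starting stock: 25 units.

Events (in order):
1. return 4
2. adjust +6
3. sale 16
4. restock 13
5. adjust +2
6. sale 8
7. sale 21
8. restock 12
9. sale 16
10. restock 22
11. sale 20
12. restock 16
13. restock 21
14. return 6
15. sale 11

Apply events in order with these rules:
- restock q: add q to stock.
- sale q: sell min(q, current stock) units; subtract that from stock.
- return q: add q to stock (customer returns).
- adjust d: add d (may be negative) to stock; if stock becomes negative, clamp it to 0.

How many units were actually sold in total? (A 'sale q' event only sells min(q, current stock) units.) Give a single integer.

Answer: 92

Derivation:
Processing events:
Start: stock = 25
  Event 1 (return 4): 25 + 4 = 29
  Event 2 (adjust +6): 29 + 6 = 35
  Event 3 (sale 16): sell min(16,35)=16. stock: 35 - 16 = 19. total_sold = 16
  Event 4 (restock 13): 19 + 13 = 32
  Event 5 (adjust +2): 32 + 2 = 34
  Event 6 (sale 8): sell min(8,34)=8. stock: 34 - 8 = 26. total_sold = 24
  Event 7 (sale 21): sell min(21,26)=21. stock: 26 - 21 = 5. total_sold = 45
  Event 8 (restock 12): 5 + 12 = 17
  Event 9 (sale 16): sell min(16,17)=16. stock: 17 - 16 = 1. total_sold = 61
  Event 10 (restock 22): 1 + 22 = 23
  Event 11 (sale 20): sell min(20,23)=20. stock: 23 - 20 = 3. total_sold = 81
  Event 12 (restock 16): 3 + 16 = 19
  Event 13 (restock 21): 19 + 21 = 40
  Event 14 (return 6): 40 + 6 = 46
  Event 15 (sale 11): sell min(11,46)=11. stock: 46 - 11 = 35. total_sold = 92
Final: stock = 35, total_sold = 92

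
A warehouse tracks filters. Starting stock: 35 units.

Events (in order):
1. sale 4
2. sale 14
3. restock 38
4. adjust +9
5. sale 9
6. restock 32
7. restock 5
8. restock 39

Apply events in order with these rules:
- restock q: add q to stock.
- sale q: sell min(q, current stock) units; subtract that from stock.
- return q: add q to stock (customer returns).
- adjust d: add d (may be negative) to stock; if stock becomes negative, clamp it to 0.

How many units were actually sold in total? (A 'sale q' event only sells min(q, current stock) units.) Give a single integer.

Answer: 27

Derivation:
Processing events:
Start: stock = 35
  Event 1 (sale 4): sell min(4,35)=4. stock: 35 - 4 = 31. total_sold = 4
  Event 2 (sale 14): sell min(14,31)=14. stock: 31 - 14 = 17. total_sold = 18
  Event 3 (restock 38): 17 + 38 = 55
  Event 4 (adjust +9): 55 + 9 = 64
  Event 5 (sale 9): sell min(9,64)=9. stock: 64 - 9 = 55. total_sold = 27
  Event 6 (restock 32): 55 + 32 = 87
  Event 7 (restock 5): 87 + 5 = 92
  Event 8 (restock 39): 92 + 39 = 131
Final: stock = 131, total_sold = 27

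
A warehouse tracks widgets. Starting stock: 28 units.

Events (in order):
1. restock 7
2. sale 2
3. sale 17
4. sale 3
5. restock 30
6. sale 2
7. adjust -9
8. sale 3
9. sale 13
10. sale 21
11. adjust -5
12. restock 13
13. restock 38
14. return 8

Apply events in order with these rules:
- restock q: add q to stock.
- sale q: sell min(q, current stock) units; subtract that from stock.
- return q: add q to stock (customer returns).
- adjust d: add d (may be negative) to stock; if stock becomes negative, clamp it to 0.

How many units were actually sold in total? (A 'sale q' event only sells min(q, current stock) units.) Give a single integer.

Processing events:
Start: stock = 28
  Event 1 (restock 7): 28 + 7 = 35
  Event 2 (sale 2): sell min(2,35)=2. stock: 35 - 2 = 33. total_sold = 2
  Event 3 (sale 17): sell min(17,33)=17. stock: 33 - 17 = 16. total_sold = 19
  Event 4 (sale 3): sell min(3,16)=3. stock: 16 - 3 = 13. total_sold = 22
  Event 5 (restock 30): 13 + 30 = 43
  Event 6 (sale 2): sell min(2,43)=2. stock: 43 - 2 = 41. total_sold = 24
  Event 7 (adjust -9): 41 + -9 = 32
  Event 8 (sale 3): sell min(3,32)=3. stock: 32 - 3 = 29. total_sold = 27
  Event 9 (sale 13): sell min(13,29)=13. stock: 29 - 13 = 16. total_sold = 40
  Event 10 (sale 21): sell min(21,16)=16. stock: 16 - 16 = 0. total_sold = 56
  Event 11 (adjust -5): 0 + -5 = 0 (clamped to 0)
  Event 12 (restock 13): 0 + 13 = 13
  Event 13 (restock 38): 13 + 38 = 51
  Event 14 (return 8): 51 + 8 = 59
Final: stock = 59, total_sold = 56

Answer: 56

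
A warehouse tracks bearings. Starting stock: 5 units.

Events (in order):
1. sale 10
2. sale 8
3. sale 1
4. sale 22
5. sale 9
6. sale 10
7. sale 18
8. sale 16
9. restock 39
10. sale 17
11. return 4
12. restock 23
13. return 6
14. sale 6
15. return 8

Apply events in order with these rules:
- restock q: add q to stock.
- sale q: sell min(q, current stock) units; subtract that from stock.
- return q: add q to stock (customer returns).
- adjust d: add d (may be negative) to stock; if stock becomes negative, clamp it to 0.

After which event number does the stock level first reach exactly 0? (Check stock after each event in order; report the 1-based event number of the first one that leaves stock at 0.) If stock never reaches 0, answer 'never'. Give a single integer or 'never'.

Processing events:
Start: stock = 5
  Event 1 (sale 10): sell min(10,5)=5. stock: 5 - 5 = 0. total_sold = 5
  Event 2 (sale 8): sell min(8,0)=0. stock: 0 - 0 = 0. total_sold = 5
  Event 3 (sale 1): sell min(1,0)=0. stock: 0 - 0 = 0. total_sold = 5
  Event 4 (sale 22): sell min(22,0)=0. stock: 0 - 0 = 0. total_sold = 5
  Event 5 (sale 9): sell min(9,0)=0. stock: 0 - 0 = 0. total_sold = 5
  Event 6 (sale 10): sell min(10,0)=0. stock: 0 - 0 = 0. total_sold = 5
  Event 7 (sale 18): sell min(18,0)=0. stock: 0 - 0 = 0. total_sold = 5
  Event 8 (sale 16): sell min(16,0)=0. stock: 0 - 0 = 0. total_sold = 5
  Event 9 (restock 39): 0 + 39 = 39
  Event 10 (sale 17): sell min(17,39)=17. stock: 39 - 17 = 22. total_sold = 22
  Event 11 (return 4): 22 + 4 = 26
  Event 12 (restock 23): 26 + 23 = 49
  Event 13 (return 6): 49 + 6 = 55
  Event 14 (sale 6): sell min(6,55)=6. stock: 55 - 6 = 49. total_sold = 28
  Event 15 (return 8): 49 + 8 = 57
Final: stock = 57, total_sold = 28

First zero at event 1.

Answer: 1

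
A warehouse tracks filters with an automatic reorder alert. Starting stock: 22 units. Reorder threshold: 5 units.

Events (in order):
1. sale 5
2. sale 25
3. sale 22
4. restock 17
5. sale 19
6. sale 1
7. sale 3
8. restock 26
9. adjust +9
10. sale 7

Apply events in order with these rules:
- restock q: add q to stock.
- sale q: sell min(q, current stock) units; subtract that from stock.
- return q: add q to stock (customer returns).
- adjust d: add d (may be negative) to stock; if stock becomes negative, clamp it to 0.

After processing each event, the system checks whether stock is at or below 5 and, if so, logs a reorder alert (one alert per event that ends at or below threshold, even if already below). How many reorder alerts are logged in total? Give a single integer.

Processing events:
Start: stock = 22
  Event 1 (sale 5): sell min(5,22)=5. stock: 22 - 5 = 17. total_sold = 5
  Event 2 (sale 25): sell min(25,17)=17. stock: 17 - 17 = 0. total_sold = 22
  Event 3 (sale 22): sell min(22,0)=0. stock: 0 - 0 = 0. total_sold = 22
  Event 4 (restock 17): 0 + 17 = 17
  Event 5 (sale 19): sell min(19,17)=17. stock: 17 - 17 = 0. total_sold = 39
  Event 6 (sale 1): sell min(1,0)=0. stock: 0 - 0 = 0. total_sold = 39
  Event 7 (sale 3): sell min(3,0)=0. stock: 0 - 0 = 0. total_sold = 39
  Event 8 (restock 26): 0 + 26 = 26
  Event 9 (adjust +9): 26 + 9 = 35
  Event 10 (sale 7): sell min(7,35)=7. stock: 35 - 7 = 28. total_sold = 46
Final: stock = 28, total_sold = 46

Checking against threshold 5:
  After event 1: stock=17 > 5
  After event 2: stock=0 <= 5 -> ALERT
  After event 3: stock=0 <= 5 -> ALERT
  After event 4: stock=17 > 5
  After event 5: stock=0 <= 5 -> ALERT
  After event 6: stock=0 <= 5 -> ALERT
  After event 7: stock=0 <= 5 -> ALERT
  After event 8: stock=26 > 5
  After event 9: stock=35 > 5
  After event 10: stock=28 > 5
Alert events: [2, 3, 5, 6, 7]. Count = 5

Answer: 5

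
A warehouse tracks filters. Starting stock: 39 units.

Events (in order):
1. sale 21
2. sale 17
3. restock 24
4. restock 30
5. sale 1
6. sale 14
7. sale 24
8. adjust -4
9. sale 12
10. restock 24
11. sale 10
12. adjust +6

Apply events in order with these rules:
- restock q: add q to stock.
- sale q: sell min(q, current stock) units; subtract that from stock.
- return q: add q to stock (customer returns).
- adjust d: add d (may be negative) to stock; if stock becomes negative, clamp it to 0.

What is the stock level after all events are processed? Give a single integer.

Answer: 20

Derivation:
Processing events:
Start: stock = 39
  Event 1 (sale 21): sell min(21,39)=21. stock: 39 - 21 = 18. total_sold = 21
  Event 2 (sale 17): sell min(17,18)=17. stock: 18 - 17 = 1. total_sold = 38
  Event 3 (restock 24): 1 + 24 = 25
  Event 4 (restock 30): 25 + 30 = 55
  Event 5 (sale 1): sell min(1,55)=1. stock: 55 - 1 = 54. total_sold = 39
  Event 6 (sale 14): sell min(14,54)=14. stock: 54 - 14 = 40. total_sold = 53
  Event 7 (sale 24): sell min(24,40)=24. stock: 40 - 24 = 16. total_sold = 77
  Event 8 (adjust -4): 16 + -4 = 12
  Event 9 (sale 12): sell min(12,12)=12. stock: 12 - 12 = 0. total_sold = 89
  Event 10 (restock 24): 0 + 24 = 24
  Event 11 (sale 10): sell min(10,24)=10. stock: 24 - 10 = 14. total_sold = 99
  Event 12 (adjust +6): 14 + 6 = 20
Final: stock = 20, total_sold = 99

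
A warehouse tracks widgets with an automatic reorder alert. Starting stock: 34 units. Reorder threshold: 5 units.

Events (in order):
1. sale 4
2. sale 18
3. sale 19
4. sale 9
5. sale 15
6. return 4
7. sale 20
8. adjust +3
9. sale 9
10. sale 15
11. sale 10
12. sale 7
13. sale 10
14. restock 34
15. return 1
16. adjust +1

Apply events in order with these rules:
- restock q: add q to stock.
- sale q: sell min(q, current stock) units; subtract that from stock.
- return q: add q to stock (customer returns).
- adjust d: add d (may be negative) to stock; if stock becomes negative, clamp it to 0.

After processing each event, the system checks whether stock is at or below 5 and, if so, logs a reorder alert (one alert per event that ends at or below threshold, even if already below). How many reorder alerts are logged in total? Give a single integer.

Answer: 11

Derivation:
Processing events:
Start: stock = 34
  Event 1 (sale 4): sell min(4,34)=4. stock: 34 - 4 = 30. total_sold = 4
  Event 2 (sale 18): sell min(18,30)=18. stock: 30 - 18 = 12. total_sold = 22
  Event 3 (sale 19): sell min(19,12)=12. stock: 12 - 12 = 0. total_sold = 34
  Event 4 (sale 9): sell min(9,0)=0. stock: 0 - 0 = 0. total_sold = 34
  Event 5 (sale 15): sell min(15,0)=0. stock: 0 - 0 = 0. total_sold = 34
  Event 6 (return 4): 0 + 4 = 4
  Event 7 (sale 20): sell min(20,4)=4. stock: 4 - 4 = 0. total_sold = 38
  Event 8 (adjust +3): 0 + 3 = 3
  Event 9 (sale 9): sell min(9,3)=3. stock: 3 - 3 = 0. total_sold = 41
  Event 10 (sale 15): sell min(15,0)=0. stock: 0 - 0 = 0. total_sold = 41
  Event 11 (sale 10): sell min(10,0)=0. stock: 0 - 0 = 0. total_sold = 41
  Event 12 (sale 7): sell min(7,0)=0. stock: 0 - 0 = 0. total_sold = 41
  Event 13 (sale 10): sell min(10,0)=0. stock: 0 - 0 = 0. total_sold = 41
  Event 14 (restock 34): 0 + 34 = 34
  Event 15 (return 1): 34 + 1 = 35
  Event 16 (adjust +1): 35 + 1 = 36
Final: stock = 36, total_sold = 41

Checking against threshold 5:
  After event 1: stock=30 > 5
  After event 2: stock=12 > 5
  After event 3: stock=0 <= 5 -> ALERT
  After event 4: stock=0 <= 5 -> ALERT
  After event 5: stock=0 <= 5 -> ALERT
  After event 6: stock=4 <= 5 -> ALERT
  After event 7: stock=0 <= 5 -> ALERT
  After event 8: stock=3 <= 5 -> ALERT
  After event 9: stock=0 <= 5 -> ALERT
  After event 10: stock=0 <= 5 -> ALERT
  After event 11: stock=0 <= 5 -> ALERT
  After event 12: stock=0 <= 5 -> ALERT
  After event 13: stock=0 <= 5 -> ALERT
  After event 14: stock=34 > 5
  After event 15: stock=35 > 5
  After event 16: stock=36 > 5
Alert events: [3, 4, 5, 6, 7, 8, 9, 10, 11, 12, 13]. Count = 11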